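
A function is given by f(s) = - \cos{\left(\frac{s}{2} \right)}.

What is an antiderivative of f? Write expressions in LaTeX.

An antiderivative is F(s) = - 2 \sin{\left(\frac{s}{2} \right)}.

A candidate is checked by its d/ds: the result must match f(s).
Check: d/ds[- 2 \sin{\left(\frac{s}{2} \right)}] = - \cos{\left(\frac{s}{2} \right)} = f(s).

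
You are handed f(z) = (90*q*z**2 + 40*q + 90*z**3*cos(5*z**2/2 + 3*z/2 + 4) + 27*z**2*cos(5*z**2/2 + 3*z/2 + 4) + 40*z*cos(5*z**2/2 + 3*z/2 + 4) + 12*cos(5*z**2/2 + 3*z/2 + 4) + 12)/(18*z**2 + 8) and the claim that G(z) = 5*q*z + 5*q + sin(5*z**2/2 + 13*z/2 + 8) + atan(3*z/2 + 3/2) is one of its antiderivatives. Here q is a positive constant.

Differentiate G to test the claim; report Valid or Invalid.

d/dz[G] = (90*q*z**2 + 180*q*z + 130*q + 90*z**3*cos(5*z**2/2 + 13*z/2 + 8) + 297*z**2*cos(5*z**2/2 + 13*z/2 + 8) + 364*z*cos(5*z**2/2 + 13*z/2 + 8) + 169*cos(5*z**2/2 + 13*z/2 + 8) + 12)/(18*z**2 + 36*z + 26)
d/dz[G] - f(z) = (-810*z**5*cos(5*z**2/2 + 3*z/2 + 4) + 810*z**5*cos(5*z**2/2 + 13*z/2 + 8) - 1863*z**4*cos(5*z**2/2 + 3*z/2 + 4) + 2673*z**4*cos(5*z**2/2 + 13*z/2 + 8) - 2016*z**3*cos(5*z**2/2 + 3*z/2 + 4) + 3636*z**3*cos(5*z**2/2 + 13*z/2 + 8) - 1179*z**2*cos(5*z**2/2 + 3*z/2 + 4) + 2709*z**2*cos(5*z**2/2 + 13*z/2 + 8) - 736*z*cos(5*z**2/2 + 3*z/2 + 4) + 1456*z*cos(5*z**2/2 + 13*z/2 + 8) - 216*z - 156*cos(5*z**2/2 + 3*z/2 + 4) + 676*cos(5*z**2/2 + 13*z/2 + 8) - 108)/(162*z**4 + 324*z**3 + 306*z**2 + 144*z + 104) != 0.

Invalid: d/dz[G] - f = (-810*z**5*cos(5*z**2/2 + 3*z/2 + 4) + 810*z**5*cos(5*z**2/2 + 13*z/2 + 8) - 1863*z**4*cos(5*z**2/2 + 3*z/2 + 4) + 2673*z**4*cos(5*z**2/2 + 13*z/2 + 8) - 2016*z**3*cos(5*z**2/2 + 3*z/2 + 4) + 3636*z**3*cos(5*z**2/2 + 13*z/2 + 8) - 1179*z**2*cos(5*z**2/2 + 3*z/2 + 4) + 2709*z**2*cos(5*z**2/2 + 13*z/2 + 8) - 736*z*cos(5*z**2/2 + 3*z/2 + 4) + 1456*z*cos(5*z**2/2 + 13*z/2 + 8) - 216*z - 156*cos(5*z**2/2 + 3*z/2 + 4) + 676*cos(5*z**2/2 + 13*z/2 + 8) - 108)/(162*z**4 + 324*z**3 + 306*z**2 + 144*z + 104), which is not 0.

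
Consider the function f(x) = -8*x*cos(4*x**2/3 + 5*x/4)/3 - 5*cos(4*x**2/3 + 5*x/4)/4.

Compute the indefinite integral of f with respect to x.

F(x) = -sin(4*x**2/3 + 5*x/4) + C

f matches the chain-rule pattern g'(h)*h' with inner function h(x) = 4*x**2/3 + 5*x/4; substituting u = h(x) collapses the integral.
Check: d/dx[-sin(4*x**2/3 + 5*x/4)] = -8*x*cos(4*x**2/3 + 5*x/4)/3 - 5*cos(4*x**2/3 + 5*x/4)/4 = f(x).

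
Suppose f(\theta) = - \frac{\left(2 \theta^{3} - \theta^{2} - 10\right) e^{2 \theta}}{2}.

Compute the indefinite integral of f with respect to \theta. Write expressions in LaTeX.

Recognize the product-rule pattern: f = u'v + uv' with u = - \frac{\theta^{3}}{2} + \theta^{2} - \theta + 3, v = e^{2 \theta}, so integration by parts undoes it.
Check: d/d\theta[- \frac{\left(\theta^{3} - 2 \theta^{2} + 2 \theta - 6\right) e^{2 \theta}}{2}] = - \theta^{3} e^{2 \theta} + \frac{\theta^{2} e^{2 \theta}}{2} + 5 e^{2 \theta}, which equals f(\theta).

F(\theta) = - \frac{\left(\theta^{3} - 2 \theta^{2} + 2 \theta - 6\right) e^{2 \theta}}{2} + C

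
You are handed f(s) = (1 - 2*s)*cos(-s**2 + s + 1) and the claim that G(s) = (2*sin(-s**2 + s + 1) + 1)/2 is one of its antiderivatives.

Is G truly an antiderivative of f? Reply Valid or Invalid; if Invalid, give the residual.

Valid: G'(s) = f(s).

d/ds[G] = -2*s*cos(-s**2 + s + 1) + cos(-s**2 + s + 1)
This equals f(s) exactly, so the claim holds.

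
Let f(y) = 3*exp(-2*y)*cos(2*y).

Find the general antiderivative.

For F(y) to be correct the identity F'(y) - f(y) = 0 must hold.
Check: d/dy[3*exp(-2*y)*sin(2*y)/4 - 3*exp(-2*y)*cos(2*y)/4] = 3*exp(-2*y)*cos(2*y) = f(y).

F(y) = 3*exp(-2*y)*sin(2*y)/4 - 3*exp(-2*y)*cos(2*y)/4 + C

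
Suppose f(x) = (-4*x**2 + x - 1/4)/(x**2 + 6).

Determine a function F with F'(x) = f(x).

Any candidate F(x) must reproduce f(x) exactly when differentiated.
Check: d/dx[-(96*x - 12*log(x**2 + 6) - 95*sqrt(6)*atan(sqrt(6)*x/6))/24] = (-16*x**2 + 4*x - 1)/(4*x**2 + 24), which equals f(x).

An antiderivative is F(x) = -(96*x - 12*log(x**2 + 6) - 95*sqrt(6)*atan(sqrt(6)*x/6))/24.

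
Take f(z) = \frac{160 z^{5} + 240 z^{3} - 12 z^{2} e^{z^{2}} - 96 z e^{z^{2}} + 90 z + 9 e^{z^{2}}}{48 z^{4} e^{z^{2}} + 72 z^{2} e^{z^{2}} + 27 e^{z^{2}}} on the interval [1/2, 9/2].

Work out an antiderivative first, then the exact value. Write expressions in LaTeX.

Antiderivative: F(z) = \frac{z + 4}{4 z^{2} + 3} - \frac{5 e^{- z^{2}}}{3}; value = - \frac{43}{42} - \frac{5}{3 e^{\frac{81}{4}}} + \frac{5}{3 e^{\frac{1}{4}}}

Recover f(z) by differentiating a candidate F(z); any mismatch rules it out.
F(z) = \frac{z + 4}{4 z^{2} + 3} - \frac{5 e^{- z^{2}}}{3} is an antiderivative of f.
Check: d/dz[\frac{z + 4}{4 z^{2} + 3} - \frac{5 e^{- z^{2}}}{3}] = \frac{160 z^{5} + 240 z^{3} - 12 z^{2} e^{z^{2}} - 96 z e^{z^{2}} + 90 z + 9 e^{z^{2}}}{48 z^{4} e^{z^{2}} + 72 z^{2} e^{z^{2}} + 27 e^{z^{2}}} = f(z).
F(9/2) = \frac{17}{168} - \frac{5}{3 e^{\frac{81}{4}}}; F(1/2) = \frac{9}{8} - \frac{5}{3 e^{\frac{1}{4}}}.
Integral = F(9/2) - F(1/2) = - \frac{43}{42} - \frac{5}{3 e^{\frac{81}{4}}} + \frac{5}{3 e^{\frac{1}{4}}}.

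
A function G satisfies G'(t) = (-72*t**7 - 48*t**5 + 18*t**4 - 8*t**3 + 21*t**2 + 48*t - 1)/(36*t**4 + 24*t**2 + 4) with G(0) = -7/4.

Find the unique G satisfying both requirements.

The proposed G(t) is checked by its d/dt: the result must match the given G'(t).
A general antiderivative is -t**4/2 + t/2 + (-t/2 - 4/3)/(2*t**2 + 2/3) + 5/4 + C.
The condition gives C = -7/4 - (-3/4) = -1.
So G(t) = -t**4/2 + t/2 + (-t/2 - 4/3)/(2*t**2 + 2/3) + 1/4.
Check: d/dt[-t**4/2 + t/2 + (-t/2 - 4/3)/(2*t**2 + 2/3) + 1/4] = (-72*t**7 - 48*t**5 + 18*t**4 - 8*t**3 + 21*t**2 + 48*t - 1)/(36*t**4 + 24*t**2 + 4) = G'(t).

G(t) = -t**4/2 + t/2 + (-t/2 - 4/3)/(2*t**2 + 2/3) + 1/4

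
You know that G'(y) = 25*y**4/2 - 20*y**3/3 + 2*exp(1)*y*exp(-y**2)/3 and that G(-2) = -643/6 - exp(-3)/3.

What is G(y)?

G(y) = exp(1)*(15*y**5*exp(-1)*exp(y**2) - 10*y**4*exp(-1)*exp(y**2) - 3*exp(-1)*exp(y**2) - 2)*exp(-y**2)/6

The integrand splits into summands that can be handled one at a time.
A general antiderivative is 5*y**5/2 - 5*y**4/3 - exp(1 - y**2)/3 - 1 + C.
The condition gives C = -643/6 - exp(-3)/3 - (-323/3 - exp(-3)/3) = 1/2.
So G(y) = exp(1)*(15*y**5*exp(-1)*exp(y**2) - 10*y**4*exp(-1)*exp(y**2) - 3*exp(-1)*exp(y**2) - 2)*exp(-y**2)/6.
Check: d/dy[exp(1)*(15*y**5*exp(-1)*exp(y**2) - 10*y**4*exp(-1)*exp(y**2) - 3*exp(-1)*exp(y**2) - 2)*exp(-y**2)/6] = (75*y**4*exp(y**2) - 40*y**3*exp(y**2) + 4*exp(1)*y)*exp(-y**2)/6, which equals G'(y).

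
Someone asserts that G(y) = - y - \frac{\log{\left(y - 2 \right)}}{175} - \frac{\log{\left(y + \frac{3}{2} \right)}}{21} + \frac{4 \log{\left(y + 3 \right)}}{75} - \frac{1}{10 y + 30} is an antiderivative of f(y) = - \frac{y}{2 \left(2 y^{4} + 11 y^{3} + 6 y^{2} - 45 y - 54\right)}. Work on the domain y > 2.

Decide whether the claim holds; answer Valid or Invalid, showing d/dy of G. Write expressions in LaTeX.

d/dy[G] = \frac{- 4 y^{4} - 22 y^{3} - 12 y^{2} + 89 y + 108}{4 y^{4} + 22 y^{3} + 12 y^{2} - 90 y - 108}
d/dy[G] - f(y) = -1 != 0.

Invalid: d/dy[G] - f = -1, which is not 0.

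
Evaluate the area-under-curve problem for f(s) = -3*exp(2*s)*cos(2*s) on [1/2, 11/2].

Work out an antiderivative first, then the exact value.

Antiderivative: F(s) = 3*(-sin(2*s) - cos(2*s))*exp(2*s)/4; value = -3*exp(11)*cos(11)/4 + 3*exp(1)*cos(1)/4 + 3*exp(1)*sin(1)/4 - 3*exp(11)*sin(11)/4

For F(s) to be correct the identity F'(s) - f(s) = 0 must hold.
F(s) = 3*(-sin(2*s) - cos(2*s))*exp(2*s)/4 is an antiderivative of f.
Check: d/ds[3*(-sin(2*s) - cos(2*s))*exp(2*s)/4] = -3*exp(2*s)*cos(2*s) = f(s).
F(11/2) = -3*exp(11)*cos(11)/4 - 3*exp(11)*sin(11)/4; F(1/2) = -3*exp(1)*sin(1)/4 - 3*exp(1)*cos(1)/4.
Integral = F(11/2) - F(1/2) = -3*exp(11)*cos(11)/4 + 3*exp(1)*cos(1)/4 + 3*exp(1)*sin(1)/4 - 3*exp(11)*sin(11)/4.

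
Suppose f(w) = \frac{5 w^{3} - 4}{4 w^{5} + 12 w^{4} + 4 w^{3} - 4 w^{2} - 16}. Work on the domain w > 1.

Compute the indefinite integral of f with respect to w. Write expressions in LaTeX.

F(w) = \frac{50 \left(w + 2\right) \log{\left(w - 1 \right)} - 608 \left(w + 2\right) \log{\left(w + 2 \right)} + 279 \left(w + 2\right) \log{\left(w^{2} + 1 \right)} + 594 \left(w + 2\right) \operatorname{atan}{\left(w \right)} - 2640}{3600 \left(w + 2\right)} + C

Factor the denominator (4 \left(w - 1\right) \left(w + 2\right)^{2} \left(w^{2} + 1\right)) and decompose: f = \frac{31 w + 33}{200 \left(w^{2} + 1\right)} - \frac{38}{225 \left(w + 2\right)} + \frac{11}{15 \left(w + 2\right)^{2}} + \frac{1}{72 \left(w - 1\right)}; each piece integrates to a log, atan, or power term.
Check: d/dw[\frac{50 \left(w + 2\right) \log{\left(w - 1 \right)} - 608 \left(w + 2\right) \log{\left(w + 2 \right)} + 279 \left(w + 2\right) \log{\left(w^{2} + 1 \right)} + 594 \left(w + 2\right) \operatorname{atan}{\left(w \right)} - 2640}{3600 \left(w + 2\right)}] = \frac{5 w^{3} - 4}{4 w^{5} + 12 w^{4} + 4 w^{3} - 4 w^{2} - 16} = f(w).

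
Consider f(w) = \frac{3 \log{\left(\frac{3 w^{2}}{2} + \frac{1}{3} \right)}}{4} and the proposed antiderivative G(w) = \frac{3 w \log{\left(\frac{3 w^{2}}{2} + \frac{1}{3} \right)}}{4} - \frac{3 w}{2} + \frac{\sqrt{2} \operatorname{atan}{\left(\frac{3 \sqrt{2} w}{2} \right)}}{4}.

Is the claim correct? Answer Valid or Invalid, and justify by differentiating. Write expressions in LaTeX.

d/dw[G] = \frac{27 w^{2} \log{\left(9 w^{2} + 2 \right)} - 27 w^{2} \log{\left(6 \right)} + 6 \log{\left(9 w^{2} + 2 \right)} - 6 \log{\left(6 \right)} - 6}{36 w^{2} + 8}
d/dw[G] - f(w) = - \frac{3}{18 w^{2} + 4} != 0.

Invalid: d/dw[G] - f = - \frac{3}{18 w^{2} + 4}, which is not 0.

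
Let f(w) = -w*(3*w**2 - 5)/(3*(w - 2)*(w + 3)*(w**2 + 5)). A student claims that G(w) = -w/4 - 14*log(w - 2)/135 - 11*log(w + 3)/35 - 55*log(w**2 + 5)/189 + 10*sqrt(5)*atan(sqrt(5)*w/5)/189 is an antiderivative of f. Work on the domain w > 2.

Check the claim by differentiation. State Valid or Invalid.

Invalid: d/dw[G] - f = -1/4, which is not 0.

d/dw[G] = (-3*w**4 - 15*w**3 + 3*w**2 + 5*w + 90)/(12*w**4 + 12*w**3 - 12*w**2 + 60*w - 360)
d/dw[G] - f(w) = -1/4 != 0.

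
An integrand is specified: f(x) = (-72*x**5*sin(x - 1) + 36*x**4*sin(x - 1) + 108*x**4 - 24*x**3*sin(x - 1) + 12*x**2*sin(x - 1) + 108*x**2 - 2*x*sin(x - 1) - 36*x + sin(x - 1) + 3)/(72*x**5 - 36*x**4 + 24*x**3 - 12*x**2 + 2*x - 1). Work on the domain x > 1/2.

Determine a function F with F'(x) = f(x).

An antiderivative is F(x) = (18*x**2*log(4*x - 2) + 12*x**2*cos(x - 1) + 3*log(4*x - 2) + 2*cos(x - 1) - 6)/(2*(6*x**2 + 1)).

A first test for any F(x): its x-derivative must equal f(x) identically.
Check: d/dx[(18*x**2*log(4*x - 2) + 12*x**2*cos(x - 1) + 3*log(4*x - 2) + 2*cos(x - 1) - 6)/(2*(6*x**2 + 1))] = (-72*x**5*sin(x - 1) + 36*x**4*sin(x - 1) + 108*x**4 - 24*x**3*sin(x - 1) + 12*x**2*sin(x - 1) + 108*x**2 - 2*x*sin(x - 1) - 36*x + sin(x - 1) + 3)/(72*x**5 - 36*x**4 + 24*x**3 - 12*x**2 + 2*x - 1) = f(x).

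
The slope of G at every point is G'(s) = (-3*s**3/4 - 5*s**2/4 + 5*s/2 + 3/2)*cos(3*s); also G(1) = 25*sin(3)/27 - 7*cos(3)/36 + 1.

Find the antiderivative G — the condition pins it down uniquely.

Whatever form G(s) takes, its d/ds must return the stated G'(s).
A general antiderivative is -s**3*sin(3*s)/4 - 5*s**2*sin(3*s)/12 - s**2*cos(3*s)/4 + s*sin(3*s) - 5*s*cos(3*s)/18 + 16*sin(3*s)/27 + cos(3*s)/3 + C.
The condition gives C = 25*sin(3)/27 - 7*cos(3)/36 + 1 - (25*sin(3)/27 - 7*cos(3)/36) = 1.
So G(s) = -(27*s**3*sin(3*s) + 45*s**2*sin(3*s) + 27*s**2*cos(3*s) - 108*s*sin(3*s) + 30*s*cos(3*s) - 64*sin(3*s) - 36*cos(3*s) - 108)/108.
Check: d/ds[-(27*s**3*sin(3*s) + 45*s**2*sin(3*s) + 27*s**2*cos(3*s) - 108*s*sin(3*s) + 30*s*cos(3*s) - 64*sin(3*s) - 36*cos(3*s) - 108)/108] = -3*s**3*cos(3*s)/4 - 5*s**2*cos(3*s)/4 + 5*s*cos(3*s)/2 + 3*cos(3*s)/2, which equals G'(s).

G(s) = -(27*s**3*sin(3*s) + 45*s**2*sin(3*s) + 27*s**2*cos(3*s) - 108*s*sin(3*s) + 30*s*cos(3*s) - 64*sin(3*s) - 36*cos(3*s) - 108)/108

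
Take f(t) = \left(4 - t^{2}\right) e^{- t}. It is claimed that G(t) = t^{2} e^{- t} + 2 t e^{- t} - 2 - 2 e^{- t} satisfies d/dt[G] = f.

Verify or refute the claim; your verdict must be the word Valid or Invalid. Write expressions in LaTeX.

Valid: G'(t) = f(t).

d/dt[G] = \left(4 - t^{2}\right) e^{- t}
This equals f(t) exactly, so the claim holds.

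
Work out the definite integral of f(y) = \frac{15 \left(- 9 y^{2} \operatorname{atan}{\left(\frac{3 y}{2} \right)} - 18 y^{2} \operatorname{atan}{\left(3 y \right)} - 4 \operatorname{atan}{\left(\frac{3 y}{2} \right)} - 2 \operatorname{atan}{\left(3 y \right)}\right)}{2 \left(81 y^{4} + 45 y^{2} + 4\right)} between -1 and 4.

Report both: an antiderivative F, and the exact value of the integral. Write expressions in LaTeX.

Recognize the product-rule pattern: f = u'v + uv' with u = - \frac{5 \operatorname{atan}{\left(3 y \right)}}{2}, v = \operatorname{atan}{\left(\frac{3 y}{2} \right)}, so integration by parts undoes it.
F(y) = - \frac{5 \operatorname{atan}{\left(\frac{3 y}{2} \right)} \operatorname{atan}{\left(3 y \right)}}{2} is an antiderivative of f.
Check: d/dy[- \frac{5 \operatorname{atan}{\left(\frac{3 y}{2} \right)} \operatorname{atan}{\left(3 y \right)}}{2}] = \frac{- 135 y^{2} \operatorname{atan}{\left(\frac{3 y}{2} \right)} - 270 y^{2} \operatorname{atan}{\left(3 y \right)} - 60 \operatorname{atan}{\left(\frac{3 y}{2} \right)} - 30 \operatorname{atan}{\left(3 y \right)}}{162 y^{4} + 90 y^{2} + 8}, which equals f(y).
F(4) = - \frac{5 \operatorname{atan}{\left(6 \right)} \operatorname{atan}{\left(12 \right)}}{2}; F(-1) = - \frac{5 \operatorname{atan}{\left(\frac{3}{2} \right)} \operatorname{atan}{\left(3 \right)}}{2}.
Integral = F(4) - F(-1) = - \frac{5 \operatorname{atan}{\left(6 \right)} \operatorname{atan}{\left(12 \right)}}{2} + \frac{5 \operatorname{atan}{\left(\frac{3}{2} \right)} \operatorname{atan}{\left(3 \right)}}{2}.

Antiderivative: F(y) = - \frac{5 \operatorname{atan}{\left(\frac{3 y}{2} \right)} \operatorname{atan}{\left(3 y \right)}}{2}; value = - \frac{5 \operatorname{atan}{\left(6 \right)} \operatorname{atan}{\left(12 \right)}}{2} + \frac{5 \operatorname{atan}{\left(\frac{3}{2} \right)} \operatorname{atan}{\left(3 \right)}}{2}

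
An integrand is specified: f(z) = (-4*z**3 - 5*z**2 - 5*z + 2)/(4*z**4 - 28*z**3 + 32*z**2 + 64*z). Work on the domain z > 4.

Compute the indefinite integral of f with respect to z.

The denominator factors as 4*z*(z - 4)**2*(z + 1); partial fractions split f into directly integrable pieces: -3/(50*(z + 1)) - 777/(800*(z - 4)) - 177/(40*(z - 4)**2) + 1/(32*z).
Check: d/dz[log(z)/32 - 777*log(z - 4)/800 - 3*log(z + 1)/50 + 177/(40*z - 160)] = (-4*z**3 - 5*z**2 - 5*z + 2)/(4*z**4 - 28*z**3 + 32*z**2 + 64*z) = f(z).

F(z) = log(z)/32 - 777*log(z - 4)/800 - 3*log(z + 1)/50 + 177/(40*z - 160) + C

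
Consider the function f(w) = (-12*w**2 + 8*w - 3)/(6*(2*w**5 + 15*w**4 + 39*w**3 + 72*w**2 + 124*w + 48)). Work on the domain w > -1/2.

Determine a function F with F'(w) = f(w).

Factor the denominator (6*(w + 3)*(w + 4)*(2*w + 1)*(w**2 + 4)) and decompose: f = -(1419*w + 1424)/(26520*(w**2 + 4)) - 16/(357*(2*w + 1)) - 227/(840*(w + 4)) + 9/(26*(w + 3)); each piece integrates to a log, atan, or power term.
Check: d/dw[-8*log(w + 1/2)/357 + 9*log(w + 3)/26 - 227*log(w + 4)/840 - 473*log(w**2 + 4)/17680 - 89*atan(w/2)/3315] = (-12*w**2 + 8*w - 3)/(12*w**5 + 90*w**4 + 234*w**3 + 432*w**2 + 744*w + 288), which equals f(w).

An antiderivative is F(w) = -8*log(w + 1/2)/357 + 9*log(w + 3)/26 - 227*log(w + 4)/840 - 473*log(w**2 + 4)/17680 - 89*atan(w/2)/3315.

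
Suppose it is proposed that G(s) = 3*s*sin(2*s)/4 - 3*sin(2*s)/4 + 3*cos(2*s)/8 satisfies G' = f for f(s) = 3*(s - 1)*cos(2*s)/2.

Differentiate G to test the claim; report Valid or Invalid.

Valid - differentiating G returns exactly f.

d/ds[G] = 3*s*cos(2*s)/2 - 3*cos(2*s)/2
This equals f(s) exactly, so the claim holds.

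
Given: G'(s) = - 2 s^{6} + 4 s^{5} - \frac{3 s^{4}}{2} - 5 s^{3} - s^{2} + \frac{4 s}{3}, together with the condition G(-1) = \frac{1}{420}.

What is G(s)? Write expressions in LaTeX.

Integrate term by term and add the pieces.
A general antiderivative is - \frac{2 s^{7}}{7} + \frac{2 s^{6}}{3} - \frac{3 s^{5}}{10} - \frac{5 s^{4}}{4} - \frac{s^{3}}{3} + \frac{2 s^{2}}{3} + C.
The condition gives C = \frac{1}{420} - (\frac{421}{420}) = -1.
So G(s) = - \frac{2 s^{7}}{7} + \frac{2 s^{6}}{3} - \frac{3 s^{5}}{10} - \frac{5 s^{4}}{4} - \frac{s^{3}}{3} + \frac{2 s^{2}}{3} - 1.
Check: d/ds[- \frac{2 s^{7}}{7} + \frac{2 s^{6}}{3} - \frac{3 s^{5}}{10} - \frac{5 s^{4}}{4} - \frac{s^{3}}{3} + \frac{2 s^{2}}{3} - 1] = - 2 s^{6} + 4 s^{5} - \frac{3 s^{4}}{2} - 5 s^{3} - s^{2} + \frac{4 s}{3} = G'(s).

G(s) = - \frac{2 s^{7}}{7} + \frac{2 s^{6}}{3} - \frac{3 s^{5}}{10} - \frac{5 s^{4}}{4} - \frac{s^{3}}{3} + \frac{2 s^{2}}{3} - 1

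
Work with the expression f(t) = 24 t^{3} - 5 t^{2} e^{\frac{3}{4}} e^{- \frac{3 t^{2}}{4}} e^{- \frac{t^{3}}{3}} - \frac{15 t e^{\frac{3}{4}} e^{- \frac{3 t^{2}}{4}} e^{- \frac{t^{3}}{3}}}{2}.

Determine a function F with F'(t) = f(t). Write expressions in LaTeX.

An antiderivative is F(t) = 6 t^{4} + 5 e^{- \frac{t^{3}}{3} - \frac{3 t^{2}}{4} + \frac{3}{4}}.

Integrate term by term and add the pieces.
Check: d/dt[6 t^{4} + 5 e^{- \frac{t^{3}}{3} - \frac{3 t^{2}}{4} + \frac{3}{4}}] = \frac{\left(\frac{48 t^{3} e^{\frac{3 t^{2}}{4}} e^{\frac{t^{3}}{3}}}{e^{\frac{3}{4}}} - 10 t^{2} - 15 t\right) e^{\frac{3}{4}} e^{- \frac{3 t^{2}}{4}} e^{- \frac{t^{3}}{3}}}{2}, which equals f(t).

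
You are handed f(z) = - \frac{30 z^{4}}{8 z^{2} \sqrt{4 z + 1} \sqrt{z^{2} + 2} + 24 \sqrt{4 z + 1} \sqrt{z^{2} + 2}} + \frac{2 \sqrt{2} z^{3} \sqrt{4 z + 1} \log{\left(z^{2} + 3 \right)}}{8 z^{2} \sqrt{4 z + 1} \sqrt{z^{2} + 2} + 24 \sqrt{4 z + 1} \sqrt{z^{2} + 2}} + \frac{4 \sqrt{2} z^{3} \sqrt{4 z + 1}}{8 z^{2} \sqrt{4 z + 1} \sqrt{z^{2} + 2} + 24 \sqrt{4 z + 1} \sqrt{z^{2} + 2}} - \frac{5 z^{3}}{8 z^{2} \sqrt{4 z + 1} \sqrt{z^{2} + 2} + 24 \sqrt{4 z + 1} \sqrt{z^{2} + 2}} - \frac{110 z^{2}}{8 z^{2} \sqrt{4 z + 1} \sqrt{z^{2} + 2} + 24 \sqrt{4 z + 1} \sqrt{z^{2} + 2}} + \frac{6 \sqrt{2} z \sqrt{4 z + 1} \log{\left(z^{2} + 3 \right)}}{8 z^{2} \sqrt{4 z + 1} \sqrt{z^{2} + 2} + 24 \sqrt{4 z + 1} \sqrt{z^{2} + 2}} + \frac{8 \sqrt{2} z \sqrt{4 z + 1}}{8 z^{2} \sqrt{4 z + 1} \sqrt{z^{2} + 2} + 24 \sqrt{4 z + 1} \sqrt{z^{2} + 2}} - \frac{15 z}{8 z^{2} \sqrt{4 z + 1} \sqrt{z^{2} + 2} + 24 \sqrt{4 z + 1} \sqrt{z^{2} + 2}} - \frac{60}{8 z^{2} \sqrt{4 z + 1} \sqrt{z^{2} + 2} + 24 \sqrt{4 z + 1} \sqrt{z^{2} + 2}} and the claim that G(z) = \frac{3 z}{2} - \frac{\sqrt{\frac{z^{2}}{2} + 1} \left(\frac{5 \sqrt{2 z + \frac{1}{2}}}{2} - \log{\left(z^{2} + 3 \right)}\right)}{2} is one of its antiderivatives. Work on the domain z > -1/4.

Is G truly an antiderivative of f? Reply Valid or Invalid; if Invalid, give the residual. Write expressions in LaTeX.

Invalid: d/dz[G] - f = \frac{3}{2}, which is not 0.

d/dz[G] = \frac{- 30 z^{4} + 2 \sqrt{2} z^{3} \sqrt{4 z + 1} \log{\left(z^{2} + 3 \right)} + 4 \sqrt{2} z^{3} \sqrt{4 z + 1} - 5 z^{3} + 12 z^{2} \sqrt{4 z + 1} \sqrt{z^{2} + 2} - 110 z^{2} + 6 \sqrt{2} z \sqrt{4 z + 1} \log{\left(z^{2} + 3 \right)} + 8 \sqrt{2} z \sqrt{4 z + 1} - 15 z + 36 \sqrt{4 z + 1} \sqrt{z^{2} + 2} - 60}{8 z^{2} \sqrt{4 z + 1} \sqrt{z^{2} + 2} + 24 \sqrt{4 z + 1} \sqrt{z^{2} + 2}}
d/dz[G] - f(z) = \frac{3}{2} != 0.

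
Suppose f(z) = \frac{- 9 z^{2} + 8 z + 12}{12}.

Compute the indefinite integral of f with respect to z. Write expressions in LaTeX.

Differentiate the proposed F(z) back; it has to land on f(z) exactly.
Check: d/dz[- \frac{z^{3}}{4} + \frac{z^{2}}{3} + z] = - \frac{3 z^{2}}{4} + \frac{2 z}{3} + 1, which equals f(z).

F(z) = - \frac{z^{3}}{4} + \frac{z^{2}}{3} + z + C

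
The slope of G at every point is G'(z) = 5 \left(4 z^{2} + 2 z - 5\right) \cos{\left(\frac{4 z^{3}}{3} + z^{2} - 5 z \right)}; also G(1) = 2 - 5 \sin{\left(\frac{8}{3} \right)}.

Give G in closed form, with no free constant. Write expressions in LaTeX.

G'(z) matches the chain-rule pattern g'(h)*h' with inner function h(z) = \frac{4 z^{3}}{3} + z^{2} - 5 z; substituting u = h(z) collapses the integral.
A general antiderivative is 5 \sin{\left(\frac{4 z^{3}}{3} + z^{2} - 5 z \right)} + C.
The condition gives C = 2 - 5 \sin{\left(\frac{8}{3} \right)} - (- 5 \sin{\left(\frac{8}{3} \right)}) = 2.
So G(z) = 5 \sin{\left(\frac{4 z^{3}}{3} + z^{2} - 5 z \right)} + 2.
Check: d/dz[5 \sin{\left(\frac{4 z^{3}}{3} + z^{2} - 5 z \right)} + 2] = 20 z^{2} \cos{\left(\frac{4 z^{3}}{3} + z^{2} - 5 z \right)} + 10 z \cos{\left(\frac{4 z^{3}}{3} + z^{2} - 5 z \right)} - 25 \cos{\left(\frac{4 z^{3}}{3} + z^{2} - 5 z \right)}, which equals G'(z).

G(z) = 5 \sin{\left(\frac{4 z^{3}}{3} + z^{2} - 5 z \right)} + 2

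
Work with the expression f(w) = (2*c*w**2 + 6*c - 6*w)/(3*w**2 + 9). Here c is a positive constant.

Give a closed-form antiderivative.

Check any antiderivative F(w) by computing F'(w) and comparing it with f(w).
Check: d/dw[2*c*w/3 - log(w**2 + 3)] = (2*c*w**2 + 6*c - 6*w)/(3*w**2 + 9) = f(w).

An antiderivative is F(w) = 2*c*w/3 - log(w**2 + 3).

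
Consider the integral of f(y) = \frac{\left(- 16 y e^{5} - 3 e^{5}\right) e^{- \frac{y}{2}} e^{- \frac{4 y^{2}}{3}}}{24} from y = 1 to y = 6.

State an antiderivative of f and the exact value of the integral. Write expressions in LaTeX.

Antiderivative: F(y) = \frac{e^{5} e^{- \frac{y}{2}} e^{- \frac{4 y^{2}}{3}}}{4}; value = - \frac{e^{\frac{19}{6}}}{4} + \frac{1}{4 e^{46}}

The substitution u = - \frac{4 y^{2}}{3} - \frac{y}{2} + 5 works: f is exactly (dF/du)*(du/dy) for that inner function.
F(y) = \frac{e^{5} e^{- \frac{y}{2}} e^{- \frac{4 y^{2}}{3}}}{4} is an antiderivative of f.
Check: d/dy[\frac{e^{5} e^{- \frac{y}{2}} e^{- \frac{4 y^{2}}{3}}}{4}] = \frac{\left(- 16 y e^{5} - 3 e^{5}\right) e^{- \frac{y}{2}} e^{- \frac{4 y^{2}}{3}}}{24} = f(y).
F(6) = \frac{1}{4 e^{46}}; F(1) = \frac{e^{\frac{19}{6}}}{4}.
Integral = F(6) - F(1) = - \frac{e^{\frac{19}{6}}}{4} + \frac{1}{4 e^{46}}.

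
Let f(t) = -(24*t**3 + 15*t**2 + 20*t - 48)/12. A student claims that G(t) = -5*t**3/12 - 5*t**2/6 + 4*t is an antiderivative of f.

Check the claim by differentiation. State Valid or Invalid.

Invalid: d/dt[G] - f = 2*t**3, which is not 0.

d/dt[G] = -5*t**2/4 - 5*t/3 + 4
d/dt[G] - f(t) = 2*t**3 != 0.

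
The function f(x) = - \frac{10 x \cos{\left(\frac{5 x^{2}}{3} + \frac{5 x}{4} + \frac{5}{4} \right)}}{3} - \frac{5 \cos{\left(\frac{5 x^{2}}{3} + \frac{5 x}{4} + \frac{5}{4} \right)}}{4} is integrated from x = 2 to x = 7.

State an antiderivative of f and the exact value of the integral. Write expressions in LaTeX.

The substitution u = \frac{5 x^{2}}{3} + \frac{5 x}{4} + \frac{5}{4} works: f is exactly (dF/du)*(du/dx) for that inner function.
F(x) = - \sin{\left(\frac{5 x^{2}}{3} + \frac{5 x}{4} + \frac{5}{4} \right)} is an antiderivative of f.
Check: d/dx[- \sin{\left(\frac{5 x^{2}}{3} + \frac{5 x}{4} + \frac{5}{4} \right)}] = - \frac{10 x \cos{\left(\frac{5 x^{2}}{3} + \frac{5 x}{4} + \frac{5}{4} \right)}}{3} - \frac{5 \cos{\left(\frac{5 x^{2}}{3} + \frac{5 x}{4} + \frac{5}{4} \right)}}{4} = f(x).
F(7) = - \sin{\left(\frac{275}{3} \right)}; F(2) = - \sin{\left(\frac{125}{12} \right)}.
Integral = F(7) - F(2) = \sin{\left(\frac{125}{12} \right)} - \sin{\left(\frac{275}{3} \right)}.

Antiderivative: F(x) = - \sin{\left(\frac{5 x^{2}}{3} + \frac{5 x}{4} + \frac{5}{4} \right)}; value = \sin{\left(\frac{125}{12} \right)} - \sin{\left(\frac{275}{3} \right)}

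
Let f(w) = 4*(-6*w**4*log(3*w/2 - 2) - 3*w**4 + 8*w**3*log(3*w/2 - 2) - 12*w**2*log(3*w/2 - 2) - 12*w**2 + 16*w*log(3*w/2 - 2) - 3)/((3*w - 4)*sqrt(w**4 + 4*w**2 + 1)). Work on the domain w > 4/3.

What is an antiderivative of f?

Recognize the product-rule pattern: f = u'v + uv' with u = -4*sqrt(w**4 + 4*w**2 + 1), v = log(3*w/2 - 2), so integration by parts undoes it.
Check: d/dw[-4*sqrt(w**4 + 4*w**2 + 1)*log(3*w/2 - 2)] = (-24*w**4*log(3*w/2 - 2) - 12*w**4 + 32*w**3*log(3*w/2 - 2) - 48*w**2*log(3*w/2 - 2) - 48*w**2 + 64*w*log(3*w/2 - 2) - 12)/(3*w*sqrt(w**4 + 4*w**2 + 1) - 4*sqrt(w**4 + 4*w**2 + 1)), which equals f(w).

An antiderivative is F(w) = -4*sqrt(w**4 + 4*w**2 + 1)*log(3*w/2 - 2).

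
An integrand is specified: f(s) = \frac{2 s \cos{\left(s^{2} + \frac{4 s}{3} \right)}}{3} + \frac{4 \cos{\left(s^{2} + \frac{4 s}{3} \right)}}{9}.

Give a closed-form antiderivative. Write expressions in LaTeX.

f matches the chain-rule pattern g'(h)*h' with inner function h(s) = s^{2} + \frac{4 s}{3}; substituting u = h(s) collapses the integral.
Check: d/ds[\frac{\sin{\left(s^{2} + \frac{4 s}{3} \right)}}{3}] = \frac{2 s \cos{\left(s^{2} + \frac{4 s}{3} \right)}}{3} + \frac{4 \cos{\left(s^{2} + \frac{4 s}{3} \right)}}{9} = f(s).

An antiderivative is F(s) = \frac{\sin{\left(s^{2} + \frac{4 s}{3} \right)}}{3}.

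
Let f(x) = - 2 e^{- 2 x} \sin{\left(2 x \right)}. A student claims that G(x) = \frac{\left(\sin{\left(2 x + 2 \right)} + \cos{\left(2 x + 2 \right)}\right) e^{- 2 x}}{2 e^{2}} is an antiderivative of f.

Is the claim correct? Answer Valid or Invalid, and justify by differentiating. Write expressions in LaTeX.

d/dx[G] = - \frac{2 e^{- 2 x} \sin{\left(2 x + 2 \right)}}{e^{2}}
d/dx[G] - f(x) = \frac{\left(2 e^{2} \sin{\left(2 x \right)} - 2 \sin{\left(2 x + 2 \right)}\right) e^{- 2 x}}{e^{2}} != 0.

Invalid: d/dx[G] - f = \frac{\left(2 e^{2} \sin{\left(2 x \right)} - 2 \sin{\left(2 x + 2 \right)}\right) e^{- 2 x}}{e^{2}}, which is not 0.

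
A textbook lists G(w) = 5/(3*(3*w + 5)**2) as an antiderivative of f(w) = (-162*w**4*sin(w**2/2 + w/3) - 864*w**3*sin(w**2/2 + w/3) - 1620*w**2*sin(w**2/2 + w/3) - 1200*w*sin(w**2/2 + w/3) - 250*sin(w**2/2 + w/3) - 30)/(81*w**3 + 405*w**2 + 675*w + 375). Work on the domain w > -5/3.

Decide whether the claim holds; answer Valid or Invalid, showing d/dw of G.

d/dw[G] = -10/(27*w**3 + 135*w**2 + 225*w + 125)
d/dw[G] - f(w) = 2*w*sin(w**2/2 + w/3) + 2*sin(w**2/2 + w/3)/3 != 0.

Invalid: d/dw[G] - f = 2*w*sin(w**2/2 + w/3) + 2*sin(w**2/2 + w/3)/3, which is not 0.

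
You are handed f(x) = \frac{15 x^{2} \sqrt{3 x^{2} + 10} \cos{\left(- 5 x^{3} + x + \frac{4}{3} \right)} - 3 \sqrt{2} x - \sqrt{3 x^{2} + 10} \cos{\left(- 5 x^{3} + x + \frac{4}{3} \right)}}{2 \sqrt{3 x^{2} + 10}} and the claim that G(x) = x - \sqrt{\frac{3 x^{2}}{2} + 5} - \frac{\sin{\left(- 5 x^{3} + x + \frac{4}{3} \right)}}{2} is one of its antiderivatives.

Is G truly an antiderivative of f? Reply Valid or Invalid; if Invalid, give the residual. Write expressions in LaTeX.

Invalid: d/dx[G] - f = 1, which is not 0.

d/dx[G] = \frac{15 x^{2} \sqrt{3 x^{2} + 10} \cos{\left(- 5 x^{3} + x + \frac{4}{3} \right)} - 3 \sqrt{2} x - \sqrt{3 x^{2} + 10} \cos{\left(- 5 x^{3} + x + \frac{4}{3} \right)} + 2 \sqrt{3 x^{2} + 10}}{2 \sqrt{3 x^{2} + 10}}
d/dx[G] - f(x) = 1 != 0.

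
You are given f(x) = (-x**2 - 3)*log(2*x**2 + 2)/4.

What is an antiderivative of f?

Any candidate F(x) must reproduce f(x) exactly when differentiated.
Check: d/dx[-x**3*log(2*x**2 + 2)/12 + x**3/18 - 3*x*log(2*x**2 + 2)/4 + 4*x/3 - 4*atan(x)/3] = -x**2*log(x**2 + 1)/4 - x**2*log(2)/4 - 3*log(x**2 + 1)/4 - 3*log(2)/4, which equals f(x).

An antiderivative is F(x) = -x**3*log(2*x**2 + 2)/12 + x**3/18 - 3*x*log(2*x**2 + 2)/4 + 4*x/3 - 4*atan(x)/3.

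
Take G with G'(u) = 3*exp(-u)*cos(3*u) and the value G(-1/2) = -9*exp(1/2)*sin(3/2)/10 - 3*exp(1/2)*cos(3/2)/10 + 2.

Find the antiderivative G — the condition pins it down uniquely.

Check a candidate G(u) by differentiating: d/du[G] must match the given G'(u).
A general antiderivative is 9*exp(-u)*sin(3*u)/10 - 3*exp(-u)*cos(3*u)/10 + C.
The condition gives C = -9*exp(1/2)*sin(3/2)/10 - 3*exp(1/2)*cos(3/2)/10 + 2 - (-9*exp(1/2)*sin(3/2)/10 - 3*exp(1/2)*cos(3/2)/10) = 2.
So G(u) = -(-20*exp(u) - 9*sin(3*u) + 3*cos(3*u))*exp(-u)/10.
Check: d/du[-(-20*exp(u) - 9*sin(3*u) + 3*cos(3*u))*exp(-u)/10] = 3*exp(-u)*cos(3*u) = G'(u).

G(u) = -(-20*exp(u) - 9*sin(3*u) + 3*cos(3*u))*exp(-u)/10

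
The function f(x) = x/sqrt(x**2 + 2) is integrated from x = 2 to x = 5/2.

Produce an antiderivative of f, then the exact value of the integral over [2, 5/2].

The substitution u = x**2 + 2 works: f is exactly (dF/du)*(du/dx) for that inner function.
F(x) = sqrt(x**2 + 2) is an antiderivative of f.
Check: d/dx[sqrt(x**2 + 2)] = x/sqrt(x**2 + 2) = f(x).
F(5/2) = sqrt(33)/2; F(2) = sqrt(6).
Integral = F(5/2) - F(2) = -sqrt(6) + sqrt(33)/2.

Antiderivative: F(x) = sqrt(x**2 + 2); value = -sqrt(6) + sqrt(33)/2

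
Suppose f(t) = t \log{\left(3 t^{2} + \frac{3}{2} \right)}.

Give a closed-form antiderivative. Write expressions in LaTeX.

An antiderivative is F(t) = \frac{t^{2} \log{\left(3 t^{2} + \frac{3}{2} \right)}}{2} - \frac{t^{2}}{2} + \frac{\log{\left(2 t^{2} + 1 \right)}}{4}.

Check any antiderivative F(t) by computing F'(t) and comparing it with f(t).
Check: d/dt[\frac{t^{2} \log{\left(3 t^{2} + \frac{3}{2} \right)}}{2} - \frac{t^{2}}{2} + \frac{\log{\left(2 t^{2} + 1 \right)}}{4}] = t \log{\left(t^{2} + \frac{1}{2} \right)} + t \log{\left(3 \right)}, which equals f(t).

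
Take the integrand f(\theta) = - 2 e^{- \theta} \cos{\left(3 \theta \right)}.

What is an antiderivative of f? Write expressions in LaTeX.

An antiderivative is F(\theta) = \frac{\left(- 3 \sin{\left(3 \theta \right)} + \cos{\left(3 \theta \right)}\right) e^{- \theta}}{5}.

A first test for any F(\theta): its \theta-derivative must equal f(\theta) identically.
Check: d/d\theta[\frac{\left(- 3 \sin{\left(3 \theta \right)} + \cos{\left(3 \theta \right)}\right) e^{- \theta}}{5}] = - 2 e^{- \theta} \cos{\left(3 \theta \right)} = f(\theta).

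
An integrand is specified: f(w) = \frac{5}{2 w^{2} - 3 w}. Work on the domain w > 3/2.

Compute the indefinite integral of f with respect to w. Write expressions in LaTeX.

Factor the denominator (w \left(2 w - 3\right)) and decompose: f = \frac{10}{3 \left(2 w - 3\right)} - \frac{5}{3 w}; each piece integrates to a log, atan, or power term.
Check: d/dw[- \frac{5 \log{\left(w \right)}}{3} + \frac{5 \log{\left(w - \frac{3}{2} \right)}}{3}] = \frac{5}{2 w^{2} - 3 w} = f(w).

F(w) = - \frac{5 \log{\left(w \right)}}{3} + \frac{5 \log{\left(w - \frac{3}{2} \right)}}{3} + C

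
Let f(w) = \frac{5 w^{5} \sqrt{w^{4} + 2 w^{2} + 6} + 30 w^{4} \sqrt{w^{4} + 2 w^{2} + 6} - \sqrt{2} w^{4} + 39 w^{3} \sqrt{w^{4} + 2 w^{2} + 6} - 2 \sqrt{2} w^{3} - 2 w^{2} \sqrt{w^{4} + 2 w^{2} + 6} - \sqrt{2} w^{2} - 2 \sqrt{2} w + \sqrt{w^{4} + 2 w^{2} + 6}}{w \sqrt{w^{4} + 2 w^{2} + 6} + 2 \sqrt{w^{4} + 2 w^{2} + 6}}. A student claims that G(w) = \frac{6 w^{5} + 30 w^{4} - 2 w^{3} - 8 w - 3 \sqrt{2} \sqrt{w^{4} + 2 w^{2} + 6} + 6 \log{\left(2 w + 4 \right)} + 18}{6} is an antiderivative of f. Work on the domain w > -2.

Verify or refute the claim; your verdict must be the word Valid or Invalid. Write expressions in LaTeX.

d/dw[G] = \frac{15 w^{5} \sqrt{w^{4} + 2 w^{2} + 6} + 90 w^{4} \sqrt{w^{4} + 2 w^{2} + 6} - 3 \sqrt{2} w^{4} + 117 w^{3} \sqrt{w^{4} + 2 w^{2} + 6} - 6 \sqrt{2} w^{3} - 6 w^{2} \sqrt{w^{4} + 2 w^{2} + 6} - 3 \sqrt{2} w^{2} - 4 w \sqrt{w^{4} + 2 w^{2} + 6} - 6 \sqrt{2} w - 5 \sqrt{w^{4} + 2 w^{2} + 6}}{3 w \sqrt{w^{4} + 2 w^{2} + 6} + 6 \sqrt{w^{4} + 2 w^{2} + 6}}
d/dw[G] - f(w) = - \frac{4}{3} != 0.

Invalid: d/dw[G] - f = - \frac{4}{3}, which is not 0.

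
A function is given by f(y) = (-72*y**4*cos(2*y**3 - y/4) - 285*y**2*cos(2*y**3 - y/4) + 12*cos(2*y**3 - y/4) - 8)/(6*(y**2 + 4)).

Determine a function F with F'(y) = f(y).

A first test for any F(y): its y-derivative must equal f(y) identically.
Check: d/dy[2*(-3*sin(2*y**3 - y/4) - atan(y/2))/3] = (-72*y**4*cos(2*y**3 - y/4) - 285*y**2*cos(2*y**3 - y/4) + 12*cos(2*y**3 - y/4) - 8)/(6*y**2 + 24), which equals f(y).

An antiderivative is F(y) = 2*(-3*sin(2*y**3 - y/4) - atan(y/2))/3.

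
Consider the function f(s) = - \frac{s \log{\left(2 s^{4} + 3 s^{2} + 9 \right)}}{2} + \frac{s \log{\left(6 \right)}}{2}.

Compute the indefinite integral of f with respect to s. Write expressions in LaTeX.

F(s) = - \frac{s^{2} \log{\left(\frac{s^{4}}{3} + \frac{s^{2}}{2} + \frac{3}{2} \right)}}{4} + \frac{s^{2}}{2} - \frac{3 \log{\left(s^{4} + \frac{3 s^{2}}{2} + \frac{9}{2} \right)}}{16} - \frac{3 \sqrt{7} \operatorname{atan}{\left(\frac{4 \sqrt{7} s^{2}}{21} + \frac{\sqrt{7}}{7} \right)}}{8} + C

Integrate term by term and add the pieces.
Check: d/ds[- \frac{s^{2} \log{\left(\frac{s^{4}}{3} + \frac{s^{2}}{2} + \frac{3}{2} \right)}}{4} + \frac{s^{2}}{2} - \frac{3 \log{\left(s^{4} + \frac{3 s^{2}}{2} + \frac{9}{2} \right)}}{16} - \frac{3 \sqrt{7} \operatorname{atan}{\left(\frac{4 \sqrt{7} s^{2}}{21} + \frac{\sqrt{7}}{7} \right)}}{8}] = - \frac{s \log{\left(2 s^{4} + 3 s^{2} + 9 \right)}}{2} + \frac{s \log{\left(6 \right)}}{2} = f(s).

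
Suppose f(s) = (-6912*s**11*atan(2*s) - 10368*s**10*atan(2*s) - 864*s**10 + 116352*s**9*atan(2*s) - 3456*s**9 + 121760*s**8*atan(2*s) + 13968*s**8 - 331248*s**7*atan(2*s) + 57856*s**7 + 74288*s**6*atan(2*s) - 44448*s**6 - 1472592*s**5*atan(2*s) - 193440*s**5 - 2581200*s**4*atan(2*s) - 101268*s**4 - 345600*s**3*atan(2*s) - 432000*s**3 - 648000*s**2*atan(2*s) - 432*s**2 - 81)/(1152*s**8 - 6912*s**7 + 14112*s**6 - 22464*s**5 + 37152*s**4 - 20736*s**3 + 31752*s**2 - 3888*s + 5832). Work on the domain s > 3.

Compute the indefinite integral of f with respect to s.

Since d/ds undoes antidifferentiation here, F'(s) = f(s) is required of F(s).
Check: d/ds[-27*s**6*atan(2*s)/(18*s**2 + 27) - 270*s**5*atan(2*s)/(18*s**2 + 27) - 900*s**4*atan(2*s)/(18*s**2 + 27) - 1000*s**3*atan(2*s)/(18*s**2 + 27) + 1/(8*s - 24)] = (-6912*s**11*atan(2*s) - 10368*s**10*atan(2*s) - 864*s**10 + 116352*s**9*atan(2*s) - 3456*s**9 + 121760*s**8*atan(2*s) + 13968*s**8 - 331248*s**7*atan(2*s) + 57856*s**7 + 74288*s**6*atan(2*s) - 44448*s**6 - 1472592*s**5*atan(2*s) - 193440*s**5 - 2581200*s**4*atan(2*s) - 101268*s**4 - 345600*s**3*atan(2*s) - 432000*s**3 - 648000*s**2*atan(2*s) - 432*s**2 - 81)/(1152*s**8 - 6912*s**7 + 14112*s**6 - 22464*s**5 + 37152*s**4 - 20736*s**3 + 31752*s**2 - 3888*s + 5832) = f(s).

F(s) = -27*s**6*atan(2*s)/(18*s**2 + 27) - 270*s**5*atan(2*s)/(18*s**2 + 27) - 900*s**4*atan(2*s)/(18*s**2 + 27) - 1000*s**3*atan(2*s)/(18*s**2 + 27) + 1/(8*s - 24) + C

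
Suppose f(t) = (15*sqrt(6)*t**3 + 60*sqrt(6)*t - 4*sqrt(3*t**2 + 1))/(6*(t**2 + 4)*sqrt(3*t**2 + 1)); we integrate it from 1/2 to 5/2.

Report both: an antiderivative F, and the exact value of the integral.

Since d/dt undoes antidifferentiation here, F'(t) = f(t) is required of F(t).
F(t) = sqrt(3)*(15*sqrt(2)*sqrt(3*t**2 + 1) - 2*sqrt(3)*atan(t/2))/18 is an antiderivative of f.
Check: d/dt[sqrt(3)*(15*sqrt(2)*sqrt(3*t**2 + 1) - 2*sqrt(3)*atan(t/2))/18] = (15*sqrt(6)*t**3 + 60*sqrt(6)*t - 4*sqrt(3*t**2 + 1))/(6*t**2*sqrt(3*t**2 + 1) + 24*sqrt(3*t**2 + 1)), which equals f(t).
F(5/2) = -atan(5/4)/3 + 5*sqrt(474)/12; F(1/2) = -atan(1/4)/3 + 5*sqrt(42)/12.
Integral = F(5/2) - F(1/2) = -5*sqrt(42)/12 - atan(5/4)/3 + atan(1/4)/3 + 5*sqrt(474)/12.

Antiderivative: F(t) = sqrt(3)*(15*sqrt(2)*sqrt(3*t**2 + 1) - 2*sqrt(3)*atan(t/2))/18; value = -5*sqrt(42)/12 - atan(5/4)/3 + atan(1/4)/3 + 5*sqrt(474)/12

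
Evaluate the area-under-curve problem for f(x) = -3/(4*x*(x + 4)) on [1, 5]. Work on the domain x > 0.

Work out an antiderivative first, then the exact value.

Factor the denominator (4*x*(x + 4)) and decompose: f = 3/(16*(x + 4)) - 3/(16*x); each piece integrates to a log, atan, or power term.
F(x) = 3*(-log(x) + log(x + 4))/16 is an antiderivative of f.
Check: d/dx[3*(-log(x) + log(x + 4))/16] = -3/(4*x**2 + 16*x), which equals f(x).
F(5) = -3*log(5)/16 + 3*log(9)/16; F(1) = 3*log(5)/16.
Integral = F(5) - F(1) = -3*log(5)/8 + 3*log(9)/16.

Antiderivative: F(x) = 3*(-log(x) + log(x + 4))/16; value = -3*log(5)/8 + 3*log(9)/16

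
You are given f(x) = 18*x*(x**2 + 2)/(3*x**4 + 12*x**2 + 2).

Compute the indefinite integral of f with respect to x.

f matches the chain-rule pattern g'(h)*h' with inner function h(x) = x**4 + 4*x**2 + 2/3; substituting u = h(x) collapses the integral.
Check: d/dx[3*log(x**4 + 4*x**2 + 2/3)/2] = (18*x**3 + 36*x)/(3*x**4 + 12*x**2 + 2), which equals f(x).

F(x) = 3*log(x**4 + 4*x**2 + 2/3)/2 + C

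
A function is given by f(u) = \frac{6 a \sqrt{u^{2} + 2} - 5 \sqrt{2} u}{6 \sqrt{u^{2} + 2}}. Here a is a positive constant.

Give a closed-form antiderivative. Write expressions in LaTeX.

An antiderivative is F(u) = \frac{6 a u - 5 \sqrt{2} \sqrt{u^{2} + 2}}{6}.

Since d/du undoes antidifferentiation here, F'(u) = f(u) is required of F(u).
Check: d/du[\frac{6 a u - 5 \sqrt{2} \sqrt{u^{2} + 2}}{6}] = \frac{6 a \sqrt{u^{2} + 2} - 5 \sqrt{2} u}{6 \sqrt{u^{2} + 2}} = f(u).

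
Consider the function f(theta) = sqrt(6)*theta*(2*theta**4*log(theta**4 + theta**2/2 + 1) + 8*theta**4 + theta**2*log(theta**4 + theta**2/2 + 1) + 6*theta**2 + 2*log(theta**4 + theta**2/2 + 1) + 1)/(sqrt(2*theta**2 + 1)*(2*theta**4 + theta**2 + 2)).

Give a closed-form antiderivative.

An antiderivative is F(theta) = sqrt(3*theta**2 + 3/2)*log(theta**4 + theta**2/2 + 1).

f has the shape u'v + uv' for u = sqrt(3*theta**2 + 3/2) and v = log(theta**4 + theta**2/2 + 1) — it is the derivative of the product u*v.
Check: d/dtheta[sqrt(3*theta**2 + 3/2)*log(theta**4 + theta**2/2 + 1)] = (4*sqrt(3)*theta**5*log(theta**4 + theta**2/2 + 1) + 16*sqrt(3)*theta**5 + 2*sqrt(3)*theta**3*log(theta**4 + theta**2/2 + 1) + 12*sqrt(3)*theta**3 + 4*sqrt(3)*theta*log(theta**4 + theta**2/2 + 1) + 2*sqrt(3)*theta)/(2*sqrt(2)*theta**4*sqrt(2*theta**2 + 1) + sqrt(2)*theta**2*sqrt(2*theta**2 + 1) + 2*sqrt(2)*sqrt(2*theta**2 + 1)), which equals f(theta).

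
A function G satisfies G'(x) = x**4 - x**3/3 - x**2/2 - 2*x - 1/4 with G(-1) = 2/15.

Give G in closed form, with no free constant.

G(x) = x**5/5 - x**4/12 - x**3/6 - x**2 - x/4 + 1

Integrate term by term and add the pieces.
A general antiderivative is x**5/5 - x**4/12 - x**3/6 - x**2 - x/4 + C.
The condition gives C = 2/15 - (-13/15) = 1.
So G(x) = x**5/5 - x**4/12 - x**3/6 - x**2 - x/4 + 1.
Check: d/dx[x**5/5 - x**4/12 - x**3/6 - x**2 - x/4 + 1] = x**4 - x**3/3 - x**2/2 - 2*x - 1/4 = G'(x).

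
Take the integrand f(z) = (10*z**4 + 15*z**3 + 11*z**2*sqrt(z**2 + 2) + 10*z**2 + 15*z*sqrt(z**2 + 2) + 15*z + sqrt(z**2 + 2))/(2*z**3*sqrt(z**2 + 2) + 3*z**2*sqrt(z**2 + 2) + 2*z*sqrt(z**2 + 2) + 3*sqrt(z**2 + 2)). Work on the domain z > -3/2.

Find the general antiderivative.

Any candidate F(z) must reproduce f(z) exactly when differentiated.
Check: d/dz[(10*sqrt(z**2 + 2) + log(z + 3/2) + 5*log(z**2 + 1))/2] = (10*z**4 + 15*z**3 + 11*z**2*sqrt(z**2 + 2) + 10*z**2 + 15*z*sqrt(z**2 + 2) + 15*z + sqrt(z**2 + 2))/(2*z**3*sqrt(z**2 + 2) + 3*z**2*sqrt(z**2 + 2) + 2*z*sqrt(z**2 + 2) + 3*sqrt(z**2 + 2)) = f(z).

F(z) = (10*sqrt(z**2 + 2) + log(z + 3/2) + 5*log(z**2 + 1))/2 + C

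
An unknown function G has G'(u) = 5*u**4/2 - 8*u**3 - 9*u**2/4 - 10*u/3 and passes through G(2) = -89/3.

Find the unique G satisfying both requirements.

Integrate term by term and add the pieces.
A general antiderivative is u**5/2 - 2*u**4 - 3*u**3/4 - 5*u**2/3 + C.
The condition gives C = -89/3 - (-86/3) = -1.
So G(u) = u**5/2 - 2*u**4 - 3*u**3/4 - 5*u**2/3 - 1.
Check: d/du[u**5/2 - 2*u**4 - 3*u**3/4 - 5*u**2/3 - 1] = 5*u**4/2 - 8*u**3 - 9*u**2/4 - 10*u/3 = G'(u).

G(u) = u**5/2 - 2*u**4 - 3*u**3/4 - 5*u**2/3 - 1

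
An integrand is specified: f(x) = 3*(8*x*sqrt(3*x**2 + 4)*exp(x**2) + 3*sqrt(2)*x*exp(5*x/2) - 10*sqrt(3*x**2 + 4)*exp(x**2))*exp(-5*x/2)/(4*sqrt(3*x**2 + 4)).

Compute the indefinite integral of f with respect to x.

An antiderivative F(x) passes only if d/dx[F] lands on f(x) exactly.
Check: d/dx[3*(sqrt(2)*sqrt(3*x**2 + 4) + 4*exp(-5*x/2)*exp(x**2))/4] = (24*x*sqrt(3*x**2 + 4)*exp(x**2) + 9*sqrt(2)*x*exp(5*x/2) - 30*sqrt(3*x**2 + 4)*exp(x**2))*exp(-5*x/2)/(4*sqrt(3*x**2 + 4)), which equals f(x).

F(x) = 3*(sqrt(2)*sqrt(3*x**2 + 4) + 4*exp(-5*x/2)*exp(x**2))/4 + C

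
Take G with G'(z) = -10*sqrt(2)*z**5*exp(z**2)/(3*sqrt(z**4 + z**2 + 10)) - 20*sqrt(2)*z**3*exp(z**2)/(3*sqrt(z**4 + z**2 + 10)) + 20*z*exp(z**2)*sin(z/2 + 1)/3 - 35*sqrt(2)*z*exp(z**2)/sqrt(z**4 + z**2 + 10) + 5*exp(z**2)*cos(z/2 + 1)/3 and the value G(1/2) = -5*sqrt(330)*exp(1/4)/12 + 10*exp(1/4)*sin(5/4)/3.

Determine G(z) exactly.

Recognize the product-rule pattern: G'(z) = u'v + uv' with u = -10*sqrt(z**4/2 + z**2/2 + 5)/3 + 10*sin(z/2 + 1)/3, v = exp(z**2), so integration by parts undoes it.
A general antiderivative is 5*(-2*sqrt(z**4/2 + z**2/2 + 5)/3 + 2*sin(z/2 + 1)/3)*exp(z**2) + C.
The condition gives C = -5*sqrt(330)*exp(1/4)/12 + 10*exp(1/4)*sin(5/4)/3 - (-5*sqrt(330)*exp(1/4)/12 + 10*exp(1/4)*sin(5/4)/3) = 0.
So G(z) = 5*(-sqrt(2)*sqrt(z**4 + z**2 + 10) + 2*sin(z/2 + 1))*exp(z**2)/3.
Check: d/dz[5*(-sqrt(2)*sqrt(z**4 + z**2 + 10) + 2*sin(z/2 + 1))*exp(z**2)/3] = (-10*sqrt(2)*z**5*exp(z**2) - 20*sqrt(2)*z**3*exp(z**2) + 20*z*sqrt(z**4 + z**2 + 10)*exp(z**2)*sin(z/2 + 1) - 105*sqrt(2)*z*exp(z**2) + 5*sqrt(z**4 + z**2 + 10)*exp(z**2)*cos(z/2 + 1))/(3*sqrt(z**4 + z**2 + 10)), which equals G'(z).

G(z) = 5*(-sqrt(2)*sqrt(z**4 + z**2 + 10) + 2*sin(z/2 + 1))*exp(z**2)/3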